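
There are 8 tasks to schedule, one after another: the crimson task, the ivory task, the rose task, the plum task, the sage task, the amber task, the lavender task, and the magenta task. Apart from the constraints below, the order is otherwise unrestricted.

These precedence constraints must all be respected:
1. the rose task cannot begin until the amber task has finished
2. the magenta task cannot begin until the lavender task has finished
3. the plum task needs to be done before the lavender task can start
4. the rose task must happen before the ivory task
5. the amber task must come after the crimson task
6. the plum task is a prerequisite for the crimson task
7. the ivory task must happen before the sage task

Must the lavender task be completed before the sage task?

No

No chain of constraints connects the lavender task to the sage task in either direction.
There exist valid orderings with the sage task before the lavender task, so the lavender task is not required to come first.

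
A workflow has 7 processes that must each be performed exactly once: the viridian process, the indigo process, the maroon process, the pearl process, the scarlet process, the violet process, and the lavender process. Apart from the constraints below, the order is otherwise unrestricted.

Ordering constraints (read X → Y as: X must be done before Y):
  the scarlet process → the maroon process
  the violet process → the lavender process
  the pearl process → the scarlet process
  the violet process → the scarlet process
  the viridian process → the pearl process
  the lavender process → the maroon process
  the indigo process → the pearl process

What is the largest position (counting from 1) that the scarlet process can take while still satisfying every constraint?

The only process forced after the scarlet process (directly or by a chain) is the maroon process.
So at least 1 process follows the scarlet process, putting the scarlet process no later than position 6. That position is achievable by scheduling everything else first.

6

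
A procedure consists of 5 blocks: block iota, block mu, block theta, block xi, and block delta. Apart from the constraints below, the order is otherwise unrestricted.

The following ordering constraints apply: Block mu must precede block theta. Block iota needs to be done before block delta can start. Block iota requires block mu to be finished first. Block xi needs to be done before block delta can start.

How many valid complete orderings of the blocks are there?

The blocks with no prerequisites are block mu, block xi; any of them can be placed first.
Enumerating by repeatedly choosing an available block (one whose prerequisites are all placed) gives 11 distinct complete orderings.

11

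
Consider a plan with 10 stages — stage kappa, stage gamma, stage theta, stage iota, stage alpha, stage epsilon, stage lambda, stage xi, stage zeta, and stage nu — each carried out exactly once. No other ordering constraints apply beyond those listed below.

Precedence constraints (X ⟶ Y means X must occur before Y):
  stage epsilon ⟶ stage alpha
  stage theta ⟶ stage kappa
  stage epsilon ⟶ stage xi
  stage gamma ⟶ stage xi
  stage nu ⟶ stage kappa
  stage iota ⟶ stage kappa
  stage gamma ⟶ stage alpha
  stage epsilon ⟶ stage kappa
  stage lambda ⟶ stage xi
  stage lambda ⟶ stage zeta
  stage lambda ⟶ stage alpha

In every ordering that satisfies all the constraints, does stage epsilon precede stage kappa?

Tracing the constraints gives a chain: stage epsilon → stage kappa.
That forces stage epsilon before stage kappa in every valid schedule.

Yes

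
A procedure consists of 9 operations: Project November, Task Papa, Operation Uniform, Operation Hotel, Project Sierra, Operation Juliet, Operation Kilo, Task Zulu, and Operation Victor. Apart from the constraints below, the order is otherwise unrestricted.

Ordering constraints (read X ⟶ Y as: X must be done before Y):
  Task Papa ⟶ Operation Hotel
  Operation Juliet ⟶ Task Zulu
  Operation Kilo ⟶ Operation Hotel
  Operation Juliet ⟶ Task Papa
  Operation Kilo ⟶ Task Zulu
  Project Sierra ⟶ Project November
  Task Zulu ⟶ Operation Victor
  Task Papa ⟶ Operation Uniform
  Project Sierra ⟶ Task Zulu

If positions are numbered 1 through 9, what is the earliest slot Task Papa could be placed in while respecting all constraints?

The only operation forced before Task Papa (directly or transitively) is Operation Juliet.
So at minimum 1 operation comes before Task Papa, putting Task Papa no earlier than position 2. That position is achievable by scheduling exactly that predecessor first.

2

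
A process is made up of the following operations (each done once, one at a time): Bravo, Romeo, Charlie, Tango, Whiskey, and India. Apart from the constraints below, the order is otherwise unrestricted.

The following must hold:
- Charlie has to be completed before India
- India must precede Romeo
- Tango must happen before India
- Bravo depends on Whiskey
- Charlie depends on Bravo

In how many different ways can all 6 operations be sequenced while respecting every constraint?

4

2 operations have no prerequisites (Tango, Whiskey), so any of them could come first.
Systematically extending each partial ordering one operation at a time and counting, there are 4 complete orderings.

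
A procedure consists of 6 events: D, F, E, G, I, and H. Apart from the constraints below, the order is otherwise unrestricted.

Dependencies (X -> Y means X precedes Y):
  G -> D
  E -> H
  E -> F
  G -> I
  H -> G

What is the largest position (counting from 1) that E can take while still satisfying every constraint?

The events that are forced after E, directly or by a chain of constraints, are D, F, G, I, H. That's 5 events.
So at least 5 events follow E, putting E no later than position 1. That position is achievable by scheduling everything else first.

1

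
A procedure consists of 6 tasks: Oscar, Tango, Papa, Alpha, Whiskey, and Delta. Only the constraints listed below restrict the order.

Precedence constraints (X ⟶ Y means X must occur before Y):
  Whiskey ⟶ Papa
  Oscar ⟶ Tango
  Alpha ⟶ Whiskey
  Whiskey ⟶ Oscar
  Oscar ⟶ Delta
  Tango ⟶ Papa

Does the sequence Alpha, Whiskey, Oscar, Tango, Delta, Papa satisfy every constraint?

Every stated constraint is respected: Whiskey sits at position 2, ahead of Papa at position 6, and each of the other listed pairs likewise has the predecessor earlier in the sequence.

Yes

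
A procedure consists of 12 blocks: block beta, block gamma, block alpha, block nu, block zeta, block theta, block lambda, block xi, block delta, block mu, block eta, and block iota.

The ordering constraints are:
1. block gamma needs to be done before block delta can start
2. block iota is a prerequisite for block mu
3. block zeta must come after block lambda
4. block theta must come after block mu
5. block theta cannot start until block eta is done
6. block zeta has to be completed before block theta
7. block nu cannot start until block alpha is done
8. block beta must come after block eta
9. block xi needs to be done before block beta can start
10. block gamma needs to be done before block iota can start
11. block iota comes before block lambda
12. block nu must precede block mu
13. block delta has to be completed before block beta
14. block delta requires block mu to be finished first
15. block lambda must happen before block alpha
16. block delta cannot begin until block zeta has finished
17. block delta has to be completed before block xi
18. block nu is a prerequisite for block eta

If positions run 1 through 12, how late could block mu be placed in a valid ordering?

The blocks that are forced after block mu, directly or by a chain of constraints, are block beta, block theta, block xi, block delta. That's 4 blocks.
With 4 mandatory successors out of 12 blocks total, the latest slot for block mu is 12−4 = 8, and it's reachable by doing all non-successors before block mu.

8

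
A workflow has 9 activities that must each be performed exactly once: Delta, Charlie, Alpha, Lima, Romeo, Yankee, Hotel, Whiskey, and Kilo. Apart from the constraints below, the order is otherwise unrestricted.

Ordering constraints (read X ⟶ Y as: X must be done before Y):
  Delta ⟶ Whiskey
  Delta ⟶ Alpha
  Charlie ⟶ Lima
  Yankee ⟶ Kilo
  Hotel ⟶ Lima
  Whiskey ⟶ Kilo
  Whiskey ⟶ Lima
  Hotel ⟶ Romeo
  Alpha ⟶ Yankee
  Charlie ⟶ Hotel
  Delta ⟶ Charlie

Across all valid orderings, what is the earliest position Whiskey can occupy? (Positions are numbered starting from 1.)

2

Working backwards through the constraints from Whiskey, its only required predecessor is Delta.
So at minimum 1 activity comes before Whiskey, putting Whiskey no earlier than position 2. That position is achievable by scheduling exactly that predecessor first.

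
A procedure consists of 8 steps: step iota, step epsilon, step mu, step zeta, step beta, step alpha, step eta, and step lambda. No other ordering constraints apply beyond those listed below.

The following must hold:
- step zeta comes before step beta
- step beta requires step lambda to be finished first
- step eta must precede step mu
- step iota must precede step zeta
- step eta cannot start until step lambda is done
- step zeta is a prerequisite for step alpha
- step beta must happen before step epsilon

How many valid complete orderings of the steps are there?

144

The steps with no prerequisites are step iota, step lambda; any of them can be placed first.
Systematically extending each partial ordering one step at a time and counting, there are 144 complete orderings.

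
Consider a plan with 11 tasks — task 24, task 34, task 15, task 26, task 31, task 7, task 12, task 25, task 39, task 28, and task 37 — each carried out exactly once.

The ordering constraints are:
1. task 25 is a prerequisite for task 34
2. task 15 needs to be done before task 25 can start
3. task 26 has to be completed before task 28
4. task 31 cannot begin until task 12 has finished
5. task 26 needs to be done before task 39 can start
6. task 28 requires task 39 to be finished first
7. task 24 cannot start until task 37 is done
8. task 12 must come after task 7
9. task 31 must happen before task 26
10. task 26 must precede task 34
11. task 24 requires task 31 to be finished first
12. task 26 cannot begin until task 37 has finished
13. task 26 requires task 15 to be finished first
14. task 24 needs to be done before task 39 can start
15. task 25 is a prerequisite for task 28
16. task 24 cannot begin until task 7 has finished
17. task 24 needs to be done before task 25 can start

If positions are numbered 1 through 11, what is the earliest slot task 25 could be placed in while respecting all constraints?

7

Working backwards through the constraints from task 25, its full set of required predecessors is task 24, task 15, task 31, task 7, task 12, task 37 — 6 of them.
So at minimum 6 tasks come before task 25, putting task 25 no earlier than position 7. That position is achievable by scheduling exactly those predecessors first.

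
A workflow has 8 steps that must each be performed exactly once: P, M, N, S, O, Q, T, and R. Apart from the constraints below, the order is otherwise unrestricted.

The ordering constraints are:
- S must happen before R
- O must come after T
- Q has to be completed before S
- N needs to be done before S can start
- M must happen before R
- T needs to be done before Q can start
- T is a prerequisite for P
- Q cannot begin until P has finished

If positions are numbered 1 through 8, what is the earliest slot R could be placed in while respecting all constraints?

7

Every step that must precede R has to come before it. Tracing all chains that end at R, those steps are: P, M, N, S, Q, T — 6 in total.
So at minimum 6 steps come before R, putting R no earlier than position 7. That position is achievable by scheduling exactly those predecessors first.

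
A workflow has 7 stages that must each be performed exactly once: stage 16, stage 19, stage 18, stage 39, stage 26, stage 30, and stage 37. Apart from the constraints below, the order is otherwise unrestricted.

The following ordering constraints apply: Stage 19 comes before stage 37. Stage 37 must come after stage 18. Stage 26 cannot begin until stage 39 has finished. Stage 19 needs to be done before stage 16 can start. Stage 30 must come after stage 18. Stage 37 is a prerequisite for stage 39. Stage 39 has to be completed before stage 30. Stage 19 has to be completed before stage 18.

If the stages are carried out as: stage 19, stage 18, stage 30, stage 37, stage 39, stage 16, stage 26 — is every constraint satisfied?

No

The sequence places stage 30 ahead of stage 39.
Since stage 39 is required before stage 30, the ordering is invalid.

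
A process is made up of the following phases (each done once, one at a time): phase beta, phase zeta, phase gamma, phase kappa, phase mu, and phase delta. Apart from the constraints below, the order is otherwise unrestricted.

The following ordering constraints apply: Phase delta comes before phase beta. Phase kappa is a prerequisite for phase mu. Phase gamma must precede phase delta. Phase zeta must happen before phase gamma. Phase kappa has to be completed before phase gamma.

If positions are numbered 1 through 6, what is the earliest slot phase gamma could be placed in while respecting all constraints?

Every phase that must precede phase gamma has to come before it. Tracing all chains that end at phase gamma, those phases are: phase zeta, phase kappa — 2 in total.
With 2 mandatory predecessors, the earliest phase gamma can sit is position 2+1 = 3, and placing just those 2 first achieves it.

3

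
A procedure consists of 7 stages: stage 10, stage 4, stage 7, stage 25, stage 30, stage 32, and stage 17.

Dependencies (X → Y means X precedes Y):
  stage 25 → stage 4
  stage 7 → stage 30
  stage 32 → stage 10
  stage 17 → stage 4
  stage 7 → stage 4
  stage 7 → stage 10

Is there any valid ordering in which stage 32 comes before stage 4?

Nothing in the constraints forces stage 4 before stage 32 — there is no chain from stage 4 to stage 32.
That means at least one valid schedule has stage 32 before stage 4.

Yes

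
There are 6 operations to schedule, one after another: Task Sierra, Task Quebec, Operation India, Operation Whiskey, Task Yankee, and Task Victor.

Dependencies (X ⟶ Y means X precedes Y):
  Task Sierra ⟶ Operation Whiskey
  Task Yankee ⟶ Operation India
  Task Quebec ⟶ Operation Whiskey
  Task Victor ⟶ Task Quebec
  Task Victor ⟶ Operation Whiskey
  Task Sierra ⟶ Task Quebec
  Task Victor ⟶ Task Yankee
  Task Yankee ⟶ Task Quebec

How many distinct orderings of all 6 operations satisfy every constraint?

10

2 operations have no prerequisites (Task Sierra, Task Victor), so any of them could come first.
Counting all ways to extend the partial order to a total order gives 10.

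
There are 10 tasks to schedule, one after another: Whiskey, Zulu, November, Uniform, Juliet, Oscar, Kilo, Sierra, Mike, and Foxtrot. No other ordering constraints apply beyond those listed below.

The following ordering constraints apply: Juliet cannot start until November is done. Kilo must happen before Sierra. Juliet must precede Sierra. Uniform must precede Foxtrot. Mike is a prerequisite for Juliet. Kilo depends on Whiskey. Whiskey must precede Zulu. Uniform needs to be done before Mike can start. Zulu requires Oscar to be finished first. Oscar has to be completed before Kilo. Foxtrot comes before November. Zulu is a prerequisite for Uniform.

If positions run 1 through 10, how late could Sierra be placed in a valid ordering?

Nothing depends on Sierra, so it can be the final task, position 10.

10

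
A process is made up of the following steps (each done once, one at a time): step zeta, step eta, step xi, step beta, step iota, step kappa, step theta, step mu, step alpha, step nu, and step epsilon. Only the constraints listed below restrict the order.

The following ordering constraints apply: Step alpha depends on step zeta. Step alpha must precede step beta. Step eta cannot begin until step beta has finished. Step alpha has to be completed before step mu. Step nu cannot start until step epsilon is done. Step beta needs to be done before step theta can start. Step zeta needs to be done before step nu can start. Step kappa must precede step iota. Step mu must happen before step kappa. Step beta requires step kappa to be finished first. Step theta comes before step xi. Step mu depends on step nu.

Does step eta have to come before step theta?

Step eta and step theta are not related by any chain of constraints.
A valid ordering placing step theta before step eta exists, so the answer is no.

No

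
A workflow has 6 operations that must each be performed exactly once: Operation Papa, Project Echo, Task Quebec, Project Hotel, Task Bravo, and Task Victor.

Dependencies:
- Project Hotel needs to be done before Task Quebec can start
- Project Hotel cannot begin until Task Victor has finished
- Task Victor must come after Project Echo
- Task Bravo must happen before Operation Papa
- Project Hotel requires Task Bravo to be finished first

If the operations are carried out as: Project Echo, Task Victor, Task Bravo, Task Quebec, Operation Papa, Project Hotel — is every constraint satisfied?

Here Project Hotel comes after Task Quebec.
Since Project Hotel is required before Task Quebec, the ordering is invalid.

No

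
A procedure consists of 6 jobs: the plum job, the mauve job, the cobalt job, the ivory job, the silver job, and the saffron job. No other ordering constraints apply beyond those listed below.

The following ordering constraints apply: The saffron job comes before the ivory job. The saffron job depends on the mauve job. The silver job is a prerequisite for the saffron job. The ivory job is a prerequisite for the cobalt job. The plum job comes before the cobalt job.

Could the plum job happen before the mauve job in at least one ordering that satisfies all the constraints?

No chain of constraints runs from the mauve job to the plum job, so the mauve job is not required to come first.
That means at least one valid schedule has the plum job before the mauve job.

Yes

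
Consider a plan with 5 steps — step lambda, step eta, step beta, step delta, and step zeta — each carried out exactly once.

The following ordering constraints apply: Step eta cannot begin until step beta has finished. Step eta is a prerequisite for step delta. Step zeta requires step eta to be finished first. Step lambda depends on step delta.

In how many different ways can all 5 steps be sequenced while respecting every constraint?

Step beta is the only step with nothing required before it, so every ordering starts there.
Systematically extending each partial ordering one step at a time and counting, there are 3 complete orderings.

3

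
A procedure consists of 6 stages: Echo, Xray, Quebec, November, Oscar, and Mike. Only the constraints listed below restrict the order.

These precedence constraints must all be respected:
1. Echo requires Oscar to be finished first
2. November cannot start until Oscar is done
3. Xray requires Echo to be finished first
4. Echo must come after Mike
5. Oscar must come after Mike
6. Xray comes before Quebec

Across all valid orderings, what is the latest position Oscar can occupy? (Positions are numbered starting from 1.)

Following every chain forward from Oscar, the stages that must come later are Echo, Xray, Quebec, November — 4 of them.
So at least 4 stages follow Oscar, putting Oscar no later than position 2. That position is achievable by scheduling everything else first.

2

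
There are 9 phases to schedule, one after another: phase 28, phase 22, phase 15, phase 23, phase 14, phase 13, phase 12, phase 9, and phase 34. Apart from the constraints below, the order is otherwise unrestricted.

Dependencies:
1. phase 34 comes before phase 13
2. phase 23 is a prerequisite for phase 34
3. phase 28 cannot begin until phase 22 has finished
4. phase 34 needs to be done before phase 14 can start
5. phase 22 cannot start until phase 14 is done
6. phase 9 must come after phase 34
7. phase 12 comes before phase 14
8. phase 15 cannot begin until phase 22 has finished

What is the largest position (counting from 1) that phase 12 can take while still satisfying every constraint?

Every phase that must follow phase 12 has to come after it. Tracing all chains starting from phase 12, those phases are: phase 28, phase 22, phase 15, phase 14 — 4 in total.
With 4 mandatory successors out of 9 phases total, the latest slot for phase 12 is 9−4 = 5, and it's reachable by doing all non-successors before phase 12.

5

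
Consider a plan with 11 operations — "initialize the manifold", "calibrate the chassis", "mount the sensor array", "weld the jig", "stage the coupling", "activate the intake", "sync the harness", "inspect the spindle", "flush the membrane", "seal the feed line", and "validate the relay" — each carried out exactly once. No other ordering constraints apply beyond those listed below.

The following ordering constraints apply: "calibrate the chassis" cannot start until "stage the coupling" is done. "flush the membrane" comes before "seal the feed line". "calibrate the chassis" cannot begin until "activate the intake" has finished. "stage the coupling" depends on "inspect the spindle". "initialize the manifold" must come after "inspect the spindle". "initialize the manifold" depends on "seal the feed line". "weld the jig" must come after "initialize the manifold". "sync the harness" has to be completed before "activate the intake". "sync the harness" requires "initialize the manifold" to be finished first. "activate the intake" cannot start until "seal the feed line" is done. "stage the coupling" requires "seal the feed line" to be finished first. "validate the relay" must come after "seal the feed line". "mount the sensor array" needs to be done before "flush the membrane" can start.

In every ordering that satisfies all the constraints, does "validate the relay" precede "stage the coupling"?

No

"validate the relay" and "stage the coupling" are not related by any chain of constraints.
So "validate the relay" can come before "stage the coupling" or after — it is not forced.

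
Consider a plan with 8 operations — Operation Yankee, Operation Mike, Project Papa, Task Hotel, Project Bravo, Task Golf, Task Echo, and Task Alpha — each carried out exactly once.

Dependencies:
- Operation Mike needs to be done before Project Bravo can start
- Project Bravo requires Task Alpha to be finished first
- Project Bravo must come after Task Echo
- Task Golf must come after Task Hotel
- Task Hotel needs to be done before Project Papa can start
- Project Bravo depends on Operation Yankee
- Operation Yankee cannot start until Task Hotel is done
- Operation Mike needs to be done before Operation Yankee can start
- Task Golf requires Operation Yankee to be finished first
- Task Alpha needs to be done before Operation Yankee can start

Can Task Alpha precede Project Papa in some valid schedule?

Yes

The constraints leave Task Alpha and Project Papa unordered relative to each other; nothing requires Project Papa earlier.
So a valid ordering placing Task Alpha earlier than Project Papa exists.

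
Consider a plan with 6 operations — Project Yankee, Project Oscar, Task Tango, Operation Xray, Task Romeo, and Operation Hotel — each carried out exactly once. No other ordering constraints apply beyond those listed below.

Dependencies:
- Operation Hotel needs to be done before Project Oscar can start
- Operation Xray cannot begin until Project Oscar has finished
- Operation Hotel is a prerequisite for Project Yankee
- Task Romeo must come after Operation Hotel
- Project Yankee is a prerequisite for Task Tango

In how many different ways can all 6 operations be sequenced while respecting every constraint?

30

Operation Hotel is the only operation with nothing required before it, so every ordering starts there.
Counting all ways to extend the partial order to a total order gives 30.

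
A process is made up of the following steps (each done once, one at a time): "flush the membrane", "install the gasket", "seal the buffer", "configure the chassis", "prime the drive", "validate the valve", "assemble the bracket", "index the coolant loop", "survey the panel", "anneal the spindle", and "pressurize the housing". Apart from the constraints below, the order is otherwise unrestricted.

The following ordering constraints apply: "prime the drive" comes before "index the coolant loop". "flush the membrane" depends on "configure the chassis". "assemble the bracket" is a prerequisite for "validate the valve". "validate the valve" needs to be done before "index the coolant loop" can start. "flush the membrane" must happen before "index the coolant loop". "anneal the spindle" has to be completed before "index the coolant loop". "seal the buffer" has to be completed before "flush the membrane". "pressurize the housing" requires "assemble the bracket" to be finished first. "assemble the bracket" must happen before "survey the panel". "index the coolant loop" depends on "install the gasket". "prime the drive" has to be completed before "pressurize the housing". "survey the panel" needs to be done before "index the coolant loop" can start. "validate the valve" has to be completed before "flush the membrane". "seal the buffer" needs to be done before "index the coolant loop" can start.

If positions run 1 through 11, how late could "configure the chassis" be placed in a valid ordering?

9

Following every chain forward from "configure the chassis", the steps that must come later are "flush the membrane", "index the coolant loop" — 2 of them.
So at least 2 steps follow "configure the chassis", putting "configure the chassis" no later than position 9. That position is achievable by scheduling everything else first.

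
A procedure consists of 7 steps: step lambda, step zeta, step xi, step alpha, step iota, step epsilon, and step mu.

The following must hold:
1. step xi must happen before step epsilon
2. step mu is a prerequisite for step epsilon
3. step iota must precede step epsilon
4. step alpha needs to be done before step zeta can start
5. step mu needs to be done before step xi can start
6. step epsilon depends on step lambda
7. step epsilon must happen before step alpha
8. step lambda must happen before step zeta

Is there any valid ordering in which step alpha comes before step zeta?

The constraints force step alpha before step zeta, so yes — every valid ordering has step alpha earlier.

Yes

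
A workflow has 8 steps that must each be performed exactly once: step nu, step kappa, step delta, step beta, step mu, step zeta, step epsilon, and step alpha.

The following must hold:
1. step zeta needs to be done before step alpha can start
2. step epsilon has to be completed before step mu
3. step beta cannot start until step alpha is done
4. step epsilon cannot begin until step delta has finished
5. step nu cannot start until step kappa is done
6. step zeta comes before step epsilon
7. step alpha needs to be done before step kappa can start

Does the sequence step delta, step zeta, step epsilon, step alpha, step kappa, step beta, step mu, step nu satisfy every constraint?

Every stated constraint is respected: step epsilon sits at position 3, ahead of step mu at position 7, and each of the other listed pairs likewise has the predecessor earlier in the sequence.

Yes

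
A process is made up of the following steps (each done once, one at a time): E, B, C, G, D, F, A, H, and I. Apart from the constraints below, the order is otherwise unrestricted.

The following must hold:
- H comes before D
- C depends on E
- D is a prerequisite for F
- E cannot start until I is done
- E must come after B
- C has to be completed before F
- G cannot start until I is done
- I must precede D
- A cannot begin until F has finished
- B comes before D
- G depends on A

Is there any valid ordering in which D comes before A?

D is actually forced before A by the constraints, so certainly some valid ordering has D first.

Yes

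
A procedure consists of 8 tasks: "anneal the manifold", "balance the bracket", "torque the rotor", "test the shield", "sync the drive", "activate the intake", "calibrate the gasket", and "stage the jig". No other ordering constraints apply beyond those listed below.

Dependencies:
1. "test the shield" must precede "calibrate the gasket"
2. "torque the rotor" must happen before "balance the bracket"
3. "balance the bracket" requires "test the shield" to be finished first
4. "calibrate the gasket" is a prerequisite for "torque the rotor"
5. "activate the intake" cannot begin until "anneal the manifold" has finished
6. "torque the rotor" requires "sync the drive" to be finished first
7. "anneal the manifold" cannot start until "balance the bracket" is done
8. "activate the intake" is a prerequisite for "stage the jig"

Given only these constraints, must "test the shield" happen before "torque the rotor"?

Chaining the stated constraints: "test the shield" → "calibrate the gasket" → "torque the rotor".
So "test the shield" must precede "torque the rotor" in any valid ordering.

Yes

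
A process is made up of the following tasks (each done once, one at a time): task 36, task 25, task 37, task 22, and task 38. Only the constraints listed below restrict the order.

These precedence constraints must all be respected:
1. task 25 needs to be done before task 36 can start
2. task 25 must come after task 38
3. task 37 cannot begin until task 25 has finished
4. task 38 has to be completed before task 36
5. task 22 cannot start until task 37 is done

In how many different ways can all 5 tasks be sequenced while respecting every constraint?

3

Only task 38 has no prerequisites, so it must go first.
Counting all ways to extend the partial order to a total order gives 3.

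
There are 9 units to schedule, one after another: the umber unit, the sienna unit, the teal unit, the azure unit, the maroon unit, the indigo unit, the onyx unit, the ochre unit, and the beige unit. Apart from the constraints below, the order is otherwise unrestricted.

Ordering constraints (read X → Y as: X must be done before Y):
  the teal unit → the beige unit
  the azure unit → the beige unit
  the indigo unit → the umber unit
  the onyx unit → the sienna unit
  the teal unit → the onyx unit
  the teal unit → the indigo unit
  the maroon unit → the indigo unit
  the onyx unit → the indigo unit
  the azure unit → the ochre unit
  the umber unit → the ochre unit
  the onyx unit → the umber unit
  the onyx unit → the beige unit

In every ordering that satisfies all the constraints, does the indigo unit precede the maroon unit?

The constraints actually force the maroon unit before the indigo unit (via the maroon unit → the indigo unit), not the other way around.
So the indigo unit never precedes the maroon unit.

No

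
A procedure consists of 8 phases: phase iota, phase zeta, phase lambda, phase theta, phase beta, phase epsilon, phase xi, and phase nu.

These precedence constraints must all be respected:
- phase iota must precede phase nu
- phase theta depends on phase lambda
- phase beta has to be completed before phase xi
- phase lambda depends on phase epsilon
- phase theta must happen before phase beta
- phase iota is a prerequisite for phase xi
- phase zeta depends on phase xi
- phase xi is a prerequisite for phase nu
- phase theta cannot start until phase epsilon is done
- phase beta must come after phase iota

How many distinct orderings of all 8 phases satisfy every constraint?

2 phases have no prerequisites (phase iota, phase epsilon), so any of them could come first.
Counting all ways to extend the partial order to a total order gives 8.

8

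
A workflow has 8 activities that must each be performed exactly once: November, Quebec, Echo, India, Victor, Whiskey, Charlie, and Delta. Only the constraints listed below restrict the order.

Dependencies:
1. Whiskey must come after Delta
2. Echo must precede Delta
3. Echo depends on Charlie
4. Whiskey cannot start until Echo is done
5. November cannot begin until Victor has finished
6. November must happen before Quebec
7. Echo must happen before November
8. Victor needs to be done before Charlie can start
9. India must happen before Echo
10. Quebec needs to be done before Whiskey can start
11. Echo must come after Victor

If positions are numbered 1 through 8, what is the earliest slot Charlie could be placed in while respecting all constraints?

2

Working backwards through the constraints from Charlie, its only required predecessor is Victor.
With 1 mandatory predecessor, the earliest Charlie can sit is position 1+1 = 2, and placing just that one first achieves it.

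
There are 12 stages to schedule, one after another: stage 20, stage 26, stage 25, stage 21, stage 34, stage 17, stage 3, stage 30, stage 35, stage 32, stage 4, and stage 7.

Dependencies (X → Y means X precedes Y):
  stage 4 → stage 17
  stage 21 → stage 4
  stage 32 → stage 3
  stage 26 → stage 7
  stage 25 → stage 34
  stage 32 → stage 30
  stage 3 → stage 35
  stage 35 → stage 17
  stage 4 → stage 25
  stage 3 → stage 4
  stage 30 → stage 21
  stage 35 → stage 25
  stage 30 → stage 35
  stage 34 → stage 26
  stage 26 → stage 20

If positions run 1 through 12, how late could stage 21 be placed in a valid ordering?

5

The stages that are forced after stage 21, directly or by a chain of constraints, are stage 20, stage 26, stage 25, stage 34, stage 17, stage 4, stage 7. That's 7 stages.
So at least 7 stages follow stage 21, putting stage 21 no later than position 5. That position is achievable by scheduling everything else first.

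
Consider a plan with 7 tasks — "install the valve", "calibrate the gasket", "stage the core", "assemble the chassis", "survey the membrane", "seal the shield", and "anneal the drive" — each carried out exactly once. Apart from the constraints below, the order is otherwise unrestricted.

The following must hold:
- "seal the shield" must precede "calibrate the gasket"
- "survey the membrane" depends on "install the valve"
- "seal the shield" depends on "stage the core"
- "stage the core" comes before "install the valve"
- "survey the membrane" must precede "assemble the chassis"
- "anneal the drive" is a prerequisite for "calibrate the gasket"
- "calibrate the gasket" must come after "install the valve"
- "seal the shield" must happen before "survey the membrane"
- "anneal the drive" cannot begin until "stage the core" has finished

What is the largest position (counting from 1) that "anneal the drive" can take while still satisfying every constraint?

Following the constraints forward from "anneal the drive", its only required successor is "calibrate the gasket".
With 1 mandatory successor out of 7 tasks total, the latest slot for "anneal the drive" is 7−1 = 6, and it's reachable by doing all non-successors before "anneal the drive".

6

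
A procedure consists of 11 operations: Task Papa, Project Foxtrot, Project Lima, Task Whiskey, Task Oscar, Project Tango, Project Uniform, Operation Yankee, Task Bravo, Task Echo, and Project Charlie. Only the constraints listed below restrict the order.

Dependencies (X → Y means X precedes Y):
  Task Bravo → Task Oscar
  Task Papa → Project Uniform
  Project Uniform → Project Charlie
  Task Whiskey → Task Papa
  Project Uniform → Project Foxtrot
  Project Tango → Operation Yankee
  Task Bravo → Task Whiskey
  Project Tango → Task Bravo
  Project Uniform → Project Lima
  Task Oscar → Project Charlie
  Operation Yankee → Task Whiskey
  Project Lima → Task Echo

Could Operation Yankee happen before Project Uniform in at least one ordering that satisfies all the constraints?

Operation Yankee is actually forced before Project Uniform by the constraints, so certainly some valid ordering has Operation Yankee first.

Yes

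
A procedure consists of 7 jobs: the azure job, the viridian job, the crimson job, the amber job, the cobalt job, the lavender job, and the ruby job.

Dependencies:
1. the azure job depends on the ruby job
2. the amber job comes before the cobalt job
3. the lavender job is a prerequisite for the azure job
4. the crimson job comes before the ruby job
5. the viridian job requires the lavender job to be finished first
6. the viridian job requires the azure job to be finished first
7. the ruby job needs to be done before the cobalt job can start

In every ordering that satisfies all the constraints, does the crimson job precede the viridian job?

Yes

Chaining the stated constraints: the crimson job → the ruby job → the azure job → the viridian job.
That forces the crimson job before the viridian job in every valid schedule.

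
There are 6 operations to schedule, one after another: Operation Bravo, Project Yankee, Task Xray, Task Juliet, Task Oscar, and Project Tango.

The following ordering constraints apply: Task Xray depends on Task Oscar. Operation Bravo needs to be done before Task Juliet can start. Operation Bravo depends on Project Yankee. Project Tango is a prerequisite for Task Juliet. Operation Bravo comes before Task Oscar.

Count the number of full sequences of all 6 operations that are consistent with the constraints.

12

2 operations have no prerequisites (Project Yankee, Project Tango), so any of them could come first.
Enumerating by repeatedly choosing an available operation (one whose prerequisites are all placed) gives 12 distinct complete orderings.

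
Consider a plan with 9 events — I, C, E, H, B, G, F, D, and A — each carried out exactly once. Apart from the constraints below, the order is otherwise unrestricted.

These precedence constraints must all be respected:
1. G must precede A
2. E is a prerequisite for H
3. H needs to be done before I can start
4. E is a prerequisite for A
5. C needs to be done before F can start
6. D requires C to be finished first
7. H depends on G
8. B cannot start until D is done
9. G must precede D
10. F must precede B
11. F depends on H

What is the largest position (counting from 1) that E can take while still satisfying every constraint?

Every event that must follow E has to come after it. Tracing all chains starting from E, those events are: I, H, B, F, A — 5 in total.
With 5 mandatory successors out of 9 events total, the latest slot for E is 9−5 = 4, and it's reachable by doing all non-successors before E.

4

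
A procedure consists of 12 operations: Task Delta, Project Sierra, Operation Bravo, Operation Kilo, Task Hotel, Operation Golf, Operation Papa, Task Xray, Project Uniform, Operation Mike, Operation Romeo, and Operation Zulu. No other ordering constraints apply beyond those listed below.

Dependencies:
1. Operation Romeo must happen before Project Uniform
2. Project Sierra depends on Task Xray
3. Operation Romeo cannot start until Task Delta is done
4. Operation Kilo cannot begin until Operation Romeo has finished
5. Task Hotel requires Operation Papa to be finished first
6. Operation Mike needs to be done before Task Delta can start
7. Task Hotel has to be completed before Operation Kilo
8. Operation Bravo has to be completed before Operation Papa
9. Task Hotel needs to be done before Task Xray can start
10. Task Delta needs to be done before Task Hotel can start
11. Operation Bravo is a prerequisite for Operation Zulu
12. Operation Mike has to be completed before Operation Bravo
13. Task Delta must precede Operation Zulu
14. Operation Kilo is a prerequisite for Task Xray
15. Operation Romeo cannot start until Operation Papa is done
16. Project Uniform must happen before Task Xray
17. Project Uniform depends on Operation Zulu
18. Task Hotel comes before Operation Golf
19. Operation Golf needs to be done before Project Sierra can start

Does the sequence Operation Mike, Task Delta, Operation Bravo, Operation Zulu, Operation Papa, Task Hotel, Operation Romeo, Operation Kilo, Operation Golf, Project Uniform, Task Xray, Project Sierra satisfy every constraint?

Yes

Every stated constraint is respected: Operation Zulu sits at position 4, ahead of Project Uniform at position 10, and each of the other listed pairs likewise has the predecessor earlier in the sequence.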